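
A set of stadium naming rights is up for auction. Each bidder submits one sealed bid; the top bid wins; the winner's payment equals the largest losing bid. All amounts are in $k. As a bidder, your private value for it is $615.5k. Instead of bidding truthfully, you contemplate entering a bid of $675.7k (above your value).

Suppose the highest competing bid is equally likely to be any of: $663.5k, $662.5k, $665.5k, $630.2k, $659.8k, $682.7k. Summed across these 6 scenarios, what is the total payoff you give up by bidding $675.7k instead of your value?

The deviation costs you only when the competing bid falls strictly between $615.5k and $675.7k; elsewhere both bids give the same outcome.
$663.5k: truthful payoff $0k, deviation payoff −$48k → loss $48k.
$662.5k: truthful payoff $0k, deviation payoff −$47k → loss $47k.
$665.5k: truthful payoff $0k, deviation payoff −$50k → loss $50k.
$630.2k: truthful payoff $0k, deviation payoff −$14.7k → loss $14.7k.
$659.8k: truthful payoff $0k, deviation payoff −$44.3k → loss $44.3k.
$682.7k: outcomes coincide → loss $0k.
Total loss = $48k + $47k + $50k + $14.7k + $44.3k = $204k.

$204k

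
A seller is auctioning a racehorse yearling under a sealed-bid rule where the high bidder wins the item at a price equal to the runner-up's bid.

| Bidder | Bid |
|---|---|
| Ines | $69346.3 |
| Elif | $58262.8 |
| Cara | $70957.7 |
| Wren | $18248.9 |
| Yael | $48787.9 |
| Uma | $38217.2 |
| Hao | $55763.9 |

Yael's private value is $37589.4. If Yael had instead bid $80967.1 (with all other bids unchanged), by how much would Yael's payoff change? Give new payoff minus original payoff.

The highest bid among the other bidders is $70957.7; Yael's bid doesn't change that.
Original bid $48787.9: Yael is not highest (top rival bid is $70957.7); payoff $0.
Alternative bid $80967.1: Yael is highest, pays the top rival bid $70957.7; payoff $37589.4 − $70957.7 = −$33368.3.
Change in payoff = −$33368.3 − ($0) = −$33368.3.

−$33368.3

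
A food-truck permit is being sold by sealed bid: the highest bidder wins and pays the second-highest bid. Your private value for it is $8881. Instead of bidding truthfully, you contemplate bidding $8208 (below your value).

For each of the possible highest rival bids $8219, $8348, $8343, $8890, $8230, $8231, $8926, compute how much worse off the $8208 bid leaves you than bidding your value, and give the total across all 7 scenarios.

The deviation costs you only when the competing bid falls strictly between $8208 and $8881; elsewhere both bids give the same outcome.
$8219: truthful payoff $662, deviation payoff $0 → loss $662.
$8348: truthful payoff $533, deviation payoff $0 → loss $533.
$8343: truthful payoff $538, deviation payoff $0 → loss $538.
$8890: outcomes coincide → loss $0.
$8230: truthful payoff $651, deviation payoff $0 → loss $651.
$8231: truthful payoff $650, deviation payoff $0 → loss $650.
$8926: outcomes coincide → loss $0.
Total loss = $662 + $533 + $538 + $651 + $650 = $3034.

$3034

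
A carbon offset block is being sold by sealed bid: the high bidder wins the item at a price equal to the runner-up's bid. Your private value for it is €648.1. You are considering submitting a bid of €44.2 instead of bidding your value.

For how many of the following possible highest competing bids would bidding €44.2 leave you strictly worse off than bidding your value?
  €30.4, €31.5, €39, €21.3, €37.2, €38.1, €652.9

The deviation hurts exactly when the highest competing bid lies strictly between €44.2 and €648.1 — underbidding then forfeits a profitable win.
€30.4: below both → same outcome either way.
€31.5: below both → same outcome either way.
€39: below both → same outcome either way.
€21.3: below both → same outcome either way.
€37.2: below both → same outcome either way.
€38.1: below both → same outcome either way.
€652.9: above both → same outcome either way.
Count: 0.

0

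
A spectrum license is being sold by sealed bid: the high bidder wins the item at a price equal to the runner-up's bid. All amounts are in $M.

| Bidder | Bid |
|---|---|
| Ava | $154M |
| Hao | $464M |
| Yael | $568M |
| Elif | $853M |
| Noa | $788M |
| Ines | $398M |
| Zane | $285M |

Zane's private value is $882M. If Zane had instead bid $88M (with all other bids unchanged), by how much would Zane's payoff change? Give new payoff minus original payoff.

$0M

The highest bid among the other bidders is $853M; Zane's bid doesn't change that.
Original bid $285M: Zane is not highest (top rival bid is $853M); payoff $0M.
Alternative bid $88M: Zane is not highest (top rival bid is $853M); payoff $0M.
Change in payoff = $0M − ($0M) = $0M.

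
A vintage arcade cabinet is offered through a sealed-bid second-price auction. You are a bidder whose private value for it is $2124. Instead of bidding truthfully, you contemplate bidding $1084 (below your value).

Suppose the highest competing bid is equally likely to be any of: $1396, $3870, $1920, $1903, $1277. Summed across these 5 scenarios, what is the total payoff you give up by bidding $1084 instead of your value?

The deviation costs you only when the competing bid falls strictly between $1084 and $2124; elsewhere both bids give the same outcome.
$1396: truthful payoff $728, deviation payoff $0 → loss $728.
$3870: outcomes coincide → loss $0.
$1920: truthful payoff $204, deviation payoff $0 → loss $204.
$1903: truthful payoff $221, deviation payoff $0 → loss $221.
$1277: truthful payoff $847, deviation payoff $0 → loss $847.
Total loss = $728 + $204 + $221 + $847 = $2000.

$2000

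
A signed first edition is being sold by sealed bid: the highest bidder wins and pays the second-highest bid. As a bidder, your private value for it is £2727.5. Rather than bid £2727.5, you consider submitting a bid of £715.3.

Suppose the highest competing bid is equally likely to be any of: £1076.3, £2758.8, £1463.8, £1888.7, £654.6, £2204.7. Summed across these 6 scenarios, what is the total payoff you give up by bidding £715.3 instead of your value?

£4276.5

The deviation costs you only when the competing bid falls strictly between £715.3 and £2727.5; elsewhere both bids give the same outcome.
£1076.3: truthful payoff £1651.2, deviation payoff £0 → loss £1651.2.
£2758.8: outcomes coincide → loss £0.
£1463.8: truthful payoff £1263.7, deviation payoff £0 → loss £1263.7.
£1888.7: truthful payoff £838.8, deviation payoff £0 → loss £838.8.
£654.6: outcomes coincide → loss £0.
£2204.7: truthful payoff £522.8, deviation payoff £0 → loss £522.8.
Total loss = £1651.2 + £1263.7 + £838.8 + £522.8 = £4276.5.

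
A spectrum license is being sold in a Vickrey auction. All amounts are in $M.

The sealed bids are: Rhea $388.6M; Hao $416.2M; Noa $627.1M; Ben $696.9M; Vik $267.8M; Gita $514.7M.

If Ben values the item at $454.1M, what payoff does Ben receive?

−$173M

Highest bid: Ben at $696.9M, so Ben wins.
Second-highest bid: Noa at $627.1M — that is the price the winner pays.
Ben's payoff = value − price = $454.1M − $627.1M = −$173M.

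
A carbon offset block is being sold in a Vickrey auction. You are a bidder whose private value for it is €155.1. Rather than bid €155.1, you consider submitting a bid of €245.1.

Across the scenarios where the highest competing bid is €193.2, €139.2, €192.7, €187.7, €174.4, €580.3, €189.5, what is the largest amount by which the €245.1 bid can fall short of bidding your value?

€38.1

€193.2: truthful gives €0, deviation gives −€38.1 → loss €38.1.
€139.2: same outcome either way → loss €0.
€192.7: truthful gives €0, deviation gives −€37.6 → loss €37.6.
€187.7: truthful gives €0, deviation gives −€32.6 → loss €32.6.
€174.4: truthful gives €0, deviation gives −€19.3 → loss €19.3.
€580.3: same outcome either way → loss €0.
€189.5: truthful gives €0, deviation gives −€34.4 → loss €34.4.
Maximum loss: €38.1.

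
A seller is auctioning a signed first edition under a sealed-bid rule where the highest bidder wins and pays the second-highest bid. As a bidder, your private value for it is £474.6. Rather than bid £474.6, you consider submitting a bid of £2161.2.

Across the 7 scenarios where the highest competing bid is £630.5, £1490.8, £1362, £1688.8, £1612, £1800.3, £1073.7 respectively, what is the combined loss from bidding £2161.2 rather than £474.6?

The deviation costs you only when the competing bid falls strictly between £474.6 and £2161.2; elsewhere both bids give the same outcome.
£630.5: truthful payoff £0, deviation payoff −£155.9 → loss £155.9.
£1490.8: truthful payoff £0, deviation payoff −£1016.2 → loss £1016.2.
£1362: truthful payoff £0, deviation payoff −£887.4 → loss £887.4.
£1688.8: truthful payoff £0, deviation payoff −£1214.2 → loss £1214.2.
£1612: truthful payoff £0, deviation payoff −£1137.4 → loss £1137.4.
£1800.3: truthful payoff £0, deviation payoff −£1325.7 → loss £1325.7.
£1073.7: truthful payoff £0, deviation payoff −£599.1 → loss £599.1.
Total loss = £155.9 + £1016.2 + £887.4 + £1214.2 + £1137.4 + £1325.7 + £599.1 = £6335.9.

£6335.9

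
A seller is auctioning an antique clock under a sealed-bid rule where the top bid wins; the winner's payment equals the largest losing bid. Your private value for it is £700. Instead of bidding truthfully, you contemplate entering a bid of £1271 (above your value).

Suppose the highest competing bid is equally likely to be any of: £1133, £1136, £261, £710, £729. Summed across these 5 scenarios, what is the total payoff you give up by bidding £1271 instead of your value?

£908

The deviation costs you only when the competing bid falls strictly between £700 and £1271; elsewhere both bids give the same outcome.
£1133: truthful payoff £0, deviation payoff −£433 → loss £433.
£1136: truthful payoff £0, deviation payoff −£436 → loss £436.
£261: outcomes coincide → loss £0.
£710: truthful payoff £0, deviation payoff −£10 → loss £10.
£729: truthful payoff £0, deviation payoff −£29 → loss £29.
Total loss = £433 + £436 + £10 + £29 = £908.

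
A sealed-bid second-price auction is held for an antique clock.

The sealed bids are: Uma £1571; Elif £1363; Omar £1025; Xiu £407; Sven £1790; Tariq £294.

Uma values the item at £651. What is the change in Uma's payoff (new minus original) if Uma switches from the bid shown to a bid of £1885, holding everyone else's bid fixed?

−£1139

The highest bid among the other bidders is £1790; Uma's bid doesn't change that.
Original bid £1571: Uma is not highest (top rival bid is £1790); payoff £0.
Alternative bid £1885: Uma is highest, pays the top rival bid £1790; payoff £651 − £1790 = −£1139.
Change in payoff = −£1139 − (£0) = −£1139.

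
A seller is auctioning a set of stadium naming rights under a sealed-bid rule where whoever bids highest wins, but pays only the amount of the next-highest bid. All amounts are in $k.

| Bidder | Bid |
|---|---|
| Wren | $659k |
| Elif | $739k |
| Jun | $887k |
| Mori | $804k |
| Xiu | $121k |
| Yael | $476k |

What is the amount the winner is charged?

Highest bid: Jun at $887k, so Jun wins.
Second-highest bid: Mori at $804k — that is the price the winner pays.

$804k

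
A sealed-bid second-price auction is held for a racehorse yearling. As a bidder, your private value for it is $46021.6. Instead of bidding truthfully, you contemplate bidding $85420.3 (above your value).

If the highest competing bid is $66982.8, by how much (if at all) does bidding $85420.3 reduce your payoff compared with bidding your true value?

$20961.2

Bidding your value $46021.6: you lose (since $46021.6 < $66982.8). Payoff $0.
Bidding $85420.3: you win and pay $66982.8. Payoff $46021.6 − $66982.8 = −$20961.2.
The competing bid $66982.8 lies between your value and your inflated bid, so overbidding wins an item priced above your value.
Loss from deviating = $0 − (−$20961.2) = $20961.2.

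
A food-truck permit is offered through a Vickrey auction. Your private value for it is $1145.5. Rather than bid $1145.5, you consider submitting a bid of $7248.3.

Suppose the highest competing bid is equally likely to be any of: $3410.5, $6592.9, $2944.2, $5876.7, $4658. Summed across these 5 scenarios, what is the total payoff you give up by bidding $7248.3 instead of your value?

$17754.8

The deviation costs you only when the competing bid falls strictly between $1145.5 and $7248.3; elsewhere both bids give the same outcome.
$3410.5: truthful payoff $0, deviation payoff −$2265 → loss $2265.
$6592.9: truthful payoff $0, deviation payoff −$5447.4 → loss $5447.4.
$2944.2: truthful payoff $0, deviation payoff −$1798.7 → loss $1798.7.
$5876.7: truthful payoff $0, deviation payoff −$4731.2 → loss $4731.2.
$4658: truthful payoff $0, deviation payoff −$3512.5 → loss $3512.5.
Total loss = $2265 + $5447.4 + $1798.7 + $4731.2 + $3512.5 = $17754.8.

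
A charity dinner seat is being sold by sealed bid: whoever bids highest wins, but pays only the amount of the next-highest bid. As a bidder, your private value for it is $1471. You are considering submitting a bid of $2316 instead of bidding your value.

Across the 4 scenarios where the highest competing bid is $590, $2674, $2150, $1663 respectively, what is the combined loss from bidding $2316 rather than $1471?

The deviation costs you only when the competing bid falls strictly between $1471 and $2316; elsewhere both bids give the same outcome.
$590: outcomes coincide → loss $0.
$2674: outcomes coincide → loss $0.
$2150: truthful payoff $0, deviation payoff −$679 → loss $679.
$1663: truthful payoff $0, deviation payoff −$192 → loss $192.
Total loss = $679 + $192 = $871.
Because the price is fixed by the runner-up's bid, deviating from your value can only change a good outcome into a bad one — never the reverse.

$871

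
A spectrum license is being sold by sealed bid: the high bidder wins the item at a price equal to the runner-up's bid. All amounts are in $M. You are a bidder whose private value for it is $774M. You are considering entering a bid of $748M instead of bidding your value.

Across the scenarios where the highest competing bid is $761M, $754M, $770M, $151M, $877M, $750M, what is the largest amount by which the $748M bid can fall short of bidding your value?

$24M

$761M: truthful gives $13M, deviation gives $0M → loss $13M.
$754M: truthful gives $20M, deviation gives $0M → loss $20M.
$770M: truthful gives $4M, deviation gives $0M → loss $4M.
$151M: same outcome either way → loss $0M.
$877M: same outcome either way → loss $0M.
$750M: truthful gives $24M, deviation gives $0M → loss $24M.
Maximum loss: $24M.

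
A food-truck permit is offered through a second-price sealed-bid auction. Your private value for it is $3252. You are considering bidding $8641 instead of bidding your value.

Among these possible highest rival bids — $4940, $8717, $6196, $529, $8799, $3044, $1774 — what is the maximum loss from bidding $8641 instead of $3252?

$2944

$4940: truthful gives $0, deviation gives −$1688 → loss $1688.
$8717: same outcome either way → loss $0.
$6196: truthful gives $0, deviation gives −$2944 → loss $2944.
$529: same outcome either way → loss $0.
$8799: same outcome either way → loss $0.
$3044: same outcome either way → loss $0.
$1774: same outcome either way → loss $0.
Maximum loss: $2944.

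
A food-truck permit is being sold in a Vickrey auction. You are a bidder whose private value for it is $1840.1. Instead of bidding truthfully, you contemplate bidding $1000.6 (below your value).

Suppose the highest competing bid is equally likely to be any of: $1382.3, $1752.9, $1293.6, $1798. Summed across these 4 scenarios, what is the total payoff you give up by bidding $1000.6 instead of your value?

The deviation costs you only when the competing bid falls strictly between $1000.6 and $1840.1; elsewhere both bids give the same outcome.
$1382.3: truthful payoff $457.8, deviation payoff $0 → loss $457.8.
$1752.9: truthful payoff $87.2, deviation payoff $0 → loss $87.2.
$1293.6: truthful payoff $546.5, deviation payoff $0 → loss $546.5.
$1798: truthful payoff $42.1, deviation payoff $0 → loss $42.1.
Total loss = $457.8 + $87.2 + $546.5 + $42.1 = $1133.6.

$1133.6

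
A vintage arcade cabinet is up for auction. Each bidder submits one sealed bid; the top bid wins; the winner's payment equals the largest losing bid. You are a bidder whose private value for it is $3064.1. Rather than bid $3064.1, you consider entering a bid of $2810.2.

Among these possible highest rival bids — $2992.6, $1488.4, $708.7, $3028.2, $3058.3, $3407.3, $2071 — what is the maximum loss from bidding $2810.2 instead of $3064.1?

$2992.6: truthful gives $71.5, deviation gives $0 → loss $71.5.
$1488.4: same outcome either way → loss $0.
$708.7: same outcome either way → loss $0.
$3028.2: truthful gives $35.9, deviation gives $0 → loss $35.9.
$3058.3: truthful gives $5.8, deviation gives $0 → loss $5.8.
$3407.3: same outcome either way → loss $0.
$2071: same outcome either way → loss $0.
Maximum loss: $71.5.

$71.5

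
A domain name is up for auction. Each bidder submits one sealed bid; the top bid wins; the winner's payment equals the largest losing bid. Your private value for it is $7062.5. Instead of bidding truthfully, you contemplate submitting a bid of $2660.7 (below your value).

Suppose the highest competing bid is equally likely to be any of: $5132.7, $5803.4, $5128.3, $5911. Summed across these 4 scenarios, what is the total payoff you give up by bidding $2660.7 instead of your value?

The deviation costs you only when the competing bid falls strictly between $2660.7 and $7062.5; elsewhere both bids give the same outcome.
$5132.7: truthful payoff $1929.8, deviation payoff $0 → loss $1929.8.
$5803.4: truthful payoff $1259.1, deviation payoff $0 → loss $1259.1.
$5128.3: truthful payoff $1934.2, deviation payoff $0 → loss $1934.2.
$5911: truthful payoff $1151.5, deviation payoff $0 → loss $1151.5.
Total loss = $1929.8 + $1259.1 + $1934.2 + $1151.5 = $6274.6.

$6274.6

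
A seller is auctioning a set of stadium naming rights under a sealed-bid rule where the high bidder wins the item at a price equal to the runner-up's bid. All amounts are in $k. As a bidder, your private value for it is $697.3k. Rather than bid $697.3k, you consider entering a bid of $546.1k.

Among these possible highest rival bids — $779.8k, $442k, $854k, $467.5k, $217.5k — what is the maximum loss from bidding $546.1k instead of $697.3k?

$779.8k: same outcome either way → loss $0k.
$442k: same outcome either way → loss $0k.
$854k: same outcome either way → loss $0k.
$467.5k: same outcome either way → loss $0k.
$217.5k: same outcome either way → loss $0k.
Maximum loss: $0k.

$0k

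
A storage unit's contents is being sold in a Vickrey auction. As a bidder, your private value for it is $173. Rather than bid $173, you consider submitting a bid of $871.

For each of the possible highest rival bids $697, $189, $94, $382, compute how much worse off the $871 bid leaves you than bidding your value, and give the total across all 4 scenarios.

$749

The deviation costs you only when the competing bid falls strictly between $173 and $871; elsewhere both bids give the same outcome.
$697: truthful payoff $0, deviation payoff −$524 → loss $524.
$189: truthful payoff $0, deviation payoff −$16 → loss $16.
$94: outcomes coincide → loss $0.
$382: truthful payoff $0, deviation payoff −$209 → loss $209.
Total loss = $524 + $16 + $209 = $749.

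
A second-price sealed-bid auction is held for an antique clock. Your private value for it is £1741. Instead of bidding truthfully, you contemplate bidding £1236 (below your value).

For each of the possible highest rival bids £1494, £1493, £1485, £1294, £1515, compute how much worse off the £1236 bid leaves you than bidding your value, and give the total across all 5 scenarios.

£1424

The deviation costs you only when the competing bid falls strictly between £1236 and £1741; elsewhere both bids give the same outcome.
£1494: truthful payoff £247, deviation payoff £0 → loss £247.
£1493: truthful payoff £248, deviation payoff £0 → loss £248.
£1485: truthful payoff £256, deviation payoff £0 → loss £256.
£1294: truthful payoff £447, deviation payoff £0 → loss £447.
£1515: truthful payoff £226, deviation payoff £0 → loss £226.
Total loss = £247 + £248 + £256 + £447 + £226 = £1424.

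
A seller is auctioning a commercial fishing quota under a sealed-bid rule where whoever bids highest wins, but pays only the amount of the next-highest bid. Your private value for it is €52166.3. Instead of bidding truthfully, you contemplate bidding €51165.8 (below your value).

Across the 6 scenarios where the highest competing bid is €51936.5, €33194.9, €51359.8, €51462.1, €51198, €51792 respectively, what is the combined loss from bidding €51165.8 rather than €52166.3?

€3083.1

The deviation costs you only when the competing bid falls strictly between €51165.8 and €52166.3; elsewhere both bids give the same outcome.
€51936.5: truthful payoff €229.8, deviation payoff €0 → loss €229.8.
€33194.9: outcomes coincide → loss €0.
€51359.8: truthful payoff €806.5, deviation payoff €0 → loss €806.5.
€51462.1: truthful payoff €704.2, deviation payoff €0 → loss €704.2.
€51198: truthful payoff €968.3, deviation payoff €0 → loss €968.3.
€51792: truthful payoff €374.3, deviation payoff €0 → loss €374.3.
Total loss = €229.8 + €806.5 + €704.2 + €968.3 + €374.3 = €3083.1.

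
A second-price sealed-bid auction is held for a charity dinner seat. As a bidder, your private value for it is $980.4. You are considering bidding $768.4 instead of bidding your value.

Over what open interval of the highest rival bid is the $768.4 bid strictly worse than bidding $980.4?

($768.4, $980.4)

If the competing bid is below $768.4, both bids win at the same price — no difference.
If it is above $980.4, both bids lose — no difference.
If it lies strictly between $768.4 and $980.4, bidding your value wins at a price below your value (positive payoff) while bidding $768.4 loses (payoff 0).
So the deviation strictly hurts on the open interval ($768.4, $980.4).
Truthful bidding weakly dominates here: raising your bid can only win items priced above your value, and lowering it can only forfeit items priced below.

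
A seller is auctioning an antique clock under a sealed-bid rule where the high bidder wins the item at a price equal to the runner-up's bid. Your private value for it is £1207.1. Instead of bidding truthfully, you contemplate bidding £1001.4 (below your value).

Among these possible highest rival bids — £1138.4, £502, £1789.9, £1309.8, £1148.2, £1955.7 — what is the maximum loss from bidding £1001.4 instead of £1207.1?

£1138.4: truthful gives £68.7, deviation gives £0 → loss £68.7.
£502: same outcome either way → loss £0.
£1789.9: same outcome either way → loss £0.
£1309.8: same outcome either way → loss £0.
£1148.2: truthful gives £58.9, deviation gives £0 → loss £58.9.
£1955.7: same outcome either way → loss £0.
Maximum loss: £68.7.

£68.7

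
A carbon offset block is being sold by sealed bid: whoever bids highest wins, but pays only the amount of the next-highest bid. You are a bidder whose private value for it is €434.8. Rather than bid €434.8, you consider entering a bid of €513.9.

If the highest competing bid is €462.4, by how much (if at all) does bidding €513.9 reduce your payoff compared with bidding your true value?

Bidding your value €434.8: you lose (since €434.8 < €462.4). Payoff €0.
Bidding €513.9: you win and pay €462.4. Payoff €434.8 − €462.4 = −€27.6.
The competing bid €462.4 lies between your value and your inflated bid, so overbidding wins an item priced above your value.
Loss from deviating = €0 − (−€27.6) = €27.6.

€27.6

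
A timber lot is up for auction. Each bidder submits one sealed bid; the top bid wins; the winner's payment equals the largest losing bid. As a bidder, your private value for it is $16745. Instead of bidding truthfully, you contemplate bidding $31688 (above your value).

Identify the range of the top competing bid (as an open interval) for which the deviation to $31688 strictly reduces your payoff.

If the competing bid is below $16745, both bids win at the same price — no difference.
If it is above $31688, both bids lose — no difference.
If it lies strictly between $16745 and $31688, bidding your value loses (payoff 0) while bidding $31688 wins at a price above your value (payoff negative).
So the deviation strictly hurts on the open interval ($16745, $31688).
Because the price is fixed by the runner-up's bid, deviating from your value can only change a good outcome into a bad one — never the reverse.

($16745, $31688)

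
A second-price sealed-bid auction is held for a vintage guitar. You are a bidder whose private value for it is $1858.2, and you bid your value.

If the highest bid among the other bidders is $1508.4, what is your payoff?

Your bid $1858.2 exceeds the highest competing bid $1508.4, so you win.
In a second-price auction the winner pays the second-highest bid, $1508.4.
Payoff = value − price = $1858.2 − $1508.4 = $349.8.

$349.8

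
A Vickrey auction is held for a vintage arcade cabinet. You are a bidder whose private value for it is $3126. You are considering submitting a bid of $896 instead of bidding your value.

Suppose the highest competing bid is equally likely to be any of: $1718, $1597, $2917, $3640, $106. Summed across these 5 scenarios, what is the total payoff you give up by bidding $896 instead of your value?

$3146

The deviation costs you only when the competing bid falls strictly between $896 and $3126; elsewhere both bids give the same outcome.
$1718: truthful payoff $1408, deviation payoff $0 → loss $1408.
$1597: truthful payoff $1529, deviation payoff $0 → loss $1529.
$2917: truthful payoff $209, deviation payoff $0 → loss $209.
$3640: outcomes coincide → loss $0.
$106: outcomes coincide → loss $0.
Total loss = $1408 + $1529 + $209 = $3146.
In a second-price auction your bid sets only whether you win, not what you pay, so bidding your true value is weakly dominant.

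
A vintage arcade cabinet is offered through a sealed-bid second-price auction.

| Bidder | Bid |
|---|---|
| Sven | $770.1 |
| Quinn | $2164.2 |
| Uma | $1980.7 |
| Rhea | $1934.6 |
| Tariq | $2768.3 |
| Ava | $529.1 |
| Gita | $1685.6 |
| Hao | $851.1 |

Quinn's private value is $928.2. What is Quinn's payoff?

Highest bid: Tariq at $2768.3, so Tariq wins.
Second-highest bid: Quinn at $2164.2 — that is the price the winner pays.
Quinn did not win, so Quinn pays nothing and receives nothing: payoff $0.

$0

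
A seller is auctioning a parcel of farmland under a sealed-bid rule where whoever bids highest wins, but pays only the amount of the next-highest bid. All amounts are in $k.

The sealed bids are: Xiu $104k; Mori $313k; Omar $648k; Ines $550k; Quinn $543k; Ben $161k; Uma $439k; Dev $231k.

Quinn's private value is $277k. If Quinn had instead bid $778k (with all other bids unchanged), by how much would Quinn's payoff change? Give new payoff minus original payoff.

The highest bid among the other bidders is $648k; Quinn's bid doesn't change that.
Original bid $543k: Quinn is not highest (top rival bid is $648k); payoff $0k.
Alternative bid $778k: Quinn is highest, pays the top rival bid $648k; payoff $277k − $648k = −$371k.
Change in payoff = −$371k − ($0k) = −$371k.

−$371k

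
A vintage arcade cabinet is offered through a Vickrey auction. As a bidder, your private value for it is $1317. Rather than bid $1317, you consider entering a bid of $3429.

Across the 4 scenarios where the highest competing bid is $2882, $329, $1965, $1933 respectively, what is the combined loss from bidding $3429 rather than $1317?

$2829

The deviation costs you only when the competing bid falls strictly between $1317 and $3429; elsewhere both bids give the same outcome.
$2882: truthful payoff $0, deviation payoff −$1565 → loss $1565.
$329: outcomes coincide → loss $0.
$1965: truthful payoff $0, deviation payoff −$648 → loss $648.
$1933: truthful payoff $0, deviation payoff −$616 → loss $616.
Total loss = $1565 + $648 + $616 = $2829.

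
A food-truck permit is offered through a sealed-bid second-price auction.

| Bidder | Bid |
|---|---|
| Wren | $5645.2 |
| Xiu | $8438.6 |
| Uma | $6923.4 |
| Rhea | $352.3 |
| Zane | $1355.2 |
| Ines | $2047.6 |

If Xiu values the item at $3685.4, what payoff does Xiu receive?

−$3238

Highest bid: Xiu at $8438.6, so Xiu wins.
Second-highest bid: Uma at $6923.4 — that is the price the winner pays.
Xiu's payoff = value − price = $3685.4 − $6923.4 = −$3238.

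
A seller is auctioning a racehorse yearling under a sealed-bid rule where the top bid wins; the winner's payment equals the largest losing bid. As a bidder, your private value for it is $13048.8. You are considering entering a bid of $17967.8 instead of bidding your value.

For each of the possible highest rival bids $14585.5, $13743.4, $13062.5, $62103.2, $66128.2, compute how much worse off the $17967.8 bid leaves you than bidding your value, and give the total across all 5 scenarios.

$2245

The deviation costs you only when the competing bid falls strictly between $13048.8 and $17967.8; elsewhere both bids give the same outcome.
$14585.5: truthful payoff $0, deviation payoff −$1536.7 → loss $1536.7.
$13743.4: truthful payoff $0, deviation payoff −$694.6 → loss $694.6.
$13062.5: truthful payoff $0, deviation payoff −$13.7 → loss $13.7.
$62103.2: outcomes coincide → loss $0.
$66128.2: outcomes coincide → loss $0.
Total loss = $1536.7 + $694.6 + $13.7 = $2245.
In a second-price auction your bid sets only whether you win, not what you pay, so bidding your true value is weakly dominant.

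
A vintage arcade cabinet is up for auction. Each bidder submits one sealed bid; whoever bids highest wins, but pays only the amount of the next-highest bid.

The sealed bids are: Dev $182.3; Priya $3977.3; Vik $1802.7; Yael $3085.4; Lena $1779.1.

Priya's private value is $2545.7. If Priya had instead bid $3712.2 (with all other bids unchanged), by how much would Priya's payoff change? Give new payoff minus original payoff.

The highest bid among the other bidders is $3085.4; Priya's bid doesn't change that.
Original bid $3977.3: Priya is highest, pays the top rival bid $3085.4; payoff $2545.7 − $3085.4 = −$539.7.
Alternative bid $3712.2: Priya is highest, pays the top rival bid $3085.4; payoff $2545.7 − $3085.4 = −$539.7.
Change in payoff = −$539.7 − (−$539.7) = $0.

$0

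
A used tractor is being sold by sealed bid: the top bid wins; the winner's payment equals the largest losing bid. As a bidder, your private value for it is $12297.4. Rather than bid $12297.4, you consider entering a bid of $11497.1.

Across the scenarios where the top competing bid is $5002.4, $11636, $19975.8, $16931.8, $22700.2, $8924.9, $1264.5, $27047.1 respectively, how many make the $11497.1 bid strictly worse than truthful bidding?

The deviation hurts exactly when the highest competing bid lies strictly between $11497.1 and $12297.4 — underbidding then forfeits a profitable win.
$5002.4: below both → same outcome either way.
$11636: inside the interval → strictly worse (loss $661.4).
$19975.8: above both → same outcome either way.
$16931.8: above both → same outcome either way.
$22700.2: above both → same outcome either way.
$8924.9: below both → same outcome either way.
$1264.5: below both → same outcome either way.
$27047.1: above both → same outcome either way.
Count: 1.

1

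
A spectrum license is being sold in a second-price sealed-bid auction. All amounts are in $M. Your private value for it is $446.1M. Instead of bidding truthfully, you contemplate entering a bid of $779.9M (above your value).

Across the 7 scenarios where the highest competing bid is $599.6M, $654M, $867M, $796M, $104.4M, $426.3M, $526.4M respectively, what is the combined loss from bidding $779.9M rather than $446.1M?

$441.7M

The deviation costs you only when the competing bid falls strictly between $446.1M and $779.9M; elsewhere both bids give the same outcome.
$599.6M: truthful payoff $0M, deviation payoff −$153.5M → loss $153.5M.
$654M: truthful payoff $0M, deviation payoff −$207.9M → loss $207.9M.
$867M: outcomes coincide → loss $0M.
$796M: outcomes coincide → loss $0M.
$104.4M: outcomes coincide → loss $0M.
$426.3M: outcomes coincide → loss $0M.
$526.4M: truthful payoff $0M, deviation payoff −$80.3M → loss $80.3M.
Total loss = $153.5M + $207.9M + $80.3M = $441.7M.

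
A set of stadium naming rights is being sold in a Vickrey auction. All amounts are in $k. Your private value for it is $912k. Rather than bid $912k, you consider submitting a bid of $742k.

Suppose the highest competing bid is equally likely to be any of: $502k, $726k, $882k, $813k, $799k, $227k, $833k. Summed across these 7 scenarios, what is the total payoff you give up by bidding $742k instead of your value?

$321k

The deviation costs you only when the competing bid falls strictly between $742k and $912k; elsewhere both bids give the same outcome.
$502k: outcomes coincide → loss $0k.
$726k: outcomes coincide → loss $0k.
$882k: truthful payoff $30k, deviation payoff $0k → loss $30k.
$813k: truthful payoff $99k, deviation payoff $0k → loss $99k.
$799k: truthful payoff $113k, deviation payoff $0k → loss $113k.
$227k: outcomes coincide → loss $0k.
$833k: truthful payoff $79k, deviation payoff $0k → loss $79k.
Total loss = $30k + $99k + $113k + $79k = $321k.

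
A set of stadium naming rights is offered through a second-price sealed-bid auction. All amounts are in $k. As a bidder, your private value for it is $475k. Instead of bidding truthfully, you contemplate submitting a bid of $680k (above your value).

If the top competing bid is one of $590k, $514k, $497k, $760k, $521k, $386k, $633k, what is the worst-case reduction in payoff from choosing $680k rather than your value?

$590k: truthful gives $0k, deviation gives −$115k → loss $115k.
$514k: truthful gives $0k, deviation gives −$39k → loss $39k.
$497k: truthful gives $0k, deviation gives −$22k → loss $22k.
$760k: same outcome either way → loss $0k.
$521k: truthful gives $0k, deviation gives −$46k → loss $46k.
$386k: same outcome either way → loss $0k.
$633k: truthful gives $0k, deviation gives −$158k → loss $158k.
Maximum loss: $158k.

$158k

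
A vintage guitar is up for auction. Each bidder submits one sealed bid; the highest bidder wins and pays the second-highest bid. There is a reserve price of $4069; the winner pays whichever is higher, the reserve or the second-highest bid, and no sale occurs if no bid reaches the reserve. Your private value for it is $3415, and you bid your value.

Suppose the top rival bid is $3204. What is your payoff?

Your bid $3415 is the highest bid but falls below the reserve $4069, so the item goes unsold. Payoff $0.

$0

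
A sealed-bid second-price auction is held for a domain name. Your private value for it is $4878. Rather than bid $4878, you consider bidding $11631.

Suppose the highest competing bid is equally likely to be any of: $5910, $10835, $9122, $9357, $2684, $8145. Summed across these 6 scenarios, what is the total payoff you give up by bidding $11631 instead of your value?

The deviation costs you only when the competing bid falls strictly between $4878 and $11631; elsewhere both bids give the same outcome.
$5910: truthful payoff $0, deviation payoff −$1032 → loss $1032.
$10835: truthful payoff $0, deviation payoff −$5957 → loss $5957.
$9122: truthful payoff $0, deviation payoff −$4244 → loss $4244.
$9357: truthful payoff $0, deviation payoff −$4479 → loss $4479.
$2684: outcomes coincide → loss $0.
$8145: truthful payoff $0, deviation payoff −$3267 → loss $3267.
Total loss = $1032 + $5957 + $4244 + $4479 + $3267 = $18979.

$18979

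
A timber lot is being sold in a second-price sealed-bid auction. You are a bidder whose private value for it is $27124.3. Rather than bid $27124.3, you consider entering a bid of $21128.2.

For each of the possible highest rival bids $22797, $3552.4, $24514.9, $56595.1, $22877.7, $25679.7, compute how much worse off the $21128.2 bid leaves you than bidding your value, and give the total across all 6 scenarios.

$12627.9

The deviation costs you only when the competing bid falls strictly between $21128.2 and $27124.3; elsewhere both bids give the same outcome.
$22797: truthful payoff $4327.3, deviation payoff $0 → loss $4327.3.
$3552.4: outcomes coincide → loss $0.
$24514.9: truthful payoff $2609.4, deviation payoff $0 → loss $2609.4.
$56595.1: outcomes coincide → loss $0.
$22877.7: truthful payoff $4246.6, deviation payoff $0 → loss $4246.6.
$25679.7: truthful payoff $1444.6, deviation payoff $0 → loss $1444.6.
Total loss = $4327.3 + $2609.4 + $4246.6 + $1444.6 = $12627.9.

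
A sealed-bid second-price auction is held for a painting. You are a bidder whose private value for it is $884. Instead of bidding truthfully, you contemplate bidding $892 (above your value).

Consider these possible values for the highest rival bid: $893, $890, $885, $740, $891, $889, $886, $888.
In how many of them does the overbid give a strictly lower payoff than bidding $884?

The deviation hurts exactly when the highest competing bid lies strictly between $884 and $892 — overbidding then wins at a price above your value.
$893: above both → same outcome either way.
$890: inside the interval → strictly worse (loss $6).
$885: inside the interval → strictly worse (loss $1).
$740: below both → same outcome either way.
$891: inside the interval → strictly worse (loss $7).
$889: inside the interval → strictly worse (loss $5).
$886: inside the interval → strictly worse (loss $2).
$888: inside the interval → strictly worse (loss $4).
Count: 6.

6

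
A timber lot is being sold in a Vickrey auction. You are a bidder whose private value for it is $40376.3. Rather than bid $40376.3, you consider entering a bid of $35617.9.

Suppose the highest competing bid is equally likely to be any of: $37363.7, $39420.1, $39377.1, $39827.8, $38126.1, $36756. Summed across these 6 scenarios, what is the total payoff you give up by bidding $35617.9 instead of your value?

$11387

The deviation costs you only when the competing bid falls strictly between $35617.9 and $40376.3; elsewhere both bids give the same outcome.
$37363.7: truthful payoff $3012.6, deviation payoff $0 → loss $3012.6.
$39420.1: truthful payoff $956.2, deviation payoff $0 → loss $956.2.
$39377.1: truthful payoff $999.2, deviation payoff $0 → loss $999.2.
$39827.8: truthful payoff $548.5, deviation payoff $0 → loss $548.5.
$38126.1: truthful payoff $2250.2, deviation payoff $0 → loss $2250.2.
$36756: truthful payoff $3620.3, deviation payoff $0 → loss $3620.3.
Total loss = $3012.6 + $956.2 + $999.2 + $548.5 + $2250.2 + $3620.3 = $11387.
Because the price is fixed by the runner-up's bid, deviating from your value can only change a good outcome into a bad one — never the reverse.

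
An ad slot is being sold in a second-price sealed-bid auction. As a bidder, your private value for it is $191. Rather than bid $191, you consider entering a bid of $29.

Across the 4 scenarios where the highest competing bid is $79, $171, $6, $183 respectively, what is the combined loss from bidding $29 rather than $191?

$140

The deviation costs you only when the competing bid falls strictly between $29 and $191; elsewhere both bids give the same outcome.
$79: truthful payoff $112, deviation payoff $0 → loss $112.
$171: truthful payoff $20, deviation payoff $0 → loss $20.
$6: outcomes coincide → loss $0.
$183: truthful payoff $8, deviation payoff $0 → loss $8.
Total loss = $112 + $20 + $8 = $140.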